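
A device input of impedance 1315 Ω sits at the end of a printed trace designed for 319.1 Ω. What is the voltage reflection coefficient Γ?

Γ = 0.609

Γ = (Z_L − Z_0)/(Z_L + Z_0) = (1315 − 319.1)/(1315 + 319.1) = 995.9/1634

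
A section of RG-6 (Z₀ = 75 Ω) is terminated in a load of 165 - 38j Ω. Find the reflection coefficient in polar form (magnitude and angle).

Γ = (Z_L − Z_0)/(Z_L + Z_0) = (90 − j38)/(240 − j38)
|Γ| = 97.7/243 = 0.402

Γ ≈ 0.402 ∠ -13.9°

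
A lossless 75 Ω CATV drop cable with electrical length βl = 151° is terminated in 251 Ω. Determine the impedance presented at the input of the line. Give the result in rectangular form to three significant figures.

Z_in ≈ 73.9 + j95.5 Ω

tan(βl) = tan(151°) = -0.554
Z_in = Z_0·(Z_L + jZ_0·tanβl)/(Z_0 + jZ_L·tanβl)
     = 75·(251 − j41.6)/(75 − j139)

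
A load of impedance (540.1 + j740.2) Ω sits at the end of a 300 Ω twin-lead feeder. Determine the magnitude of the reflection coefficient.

Γ = (Z_L − Z_0)/(Z_L + Z_0) = (240.1 + j740.2)/(840.1 + j740.2)
|Γ| = 778/1120

|Γ| ≈ 0.695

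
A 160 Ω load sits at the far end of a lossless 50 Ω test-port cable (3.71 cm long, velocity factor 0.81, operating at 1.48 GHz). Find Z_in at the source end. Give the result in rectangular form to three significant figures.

Z_in ≈ 16 − j6.85 Ω

λ = v/f = 0.81·c / 1.48 GHz = 0.164 m
βl = 2π·l/λ = 2π × 0.226 = 81.3°
tan(βl) = tan(81.3°) = 6.57
Z_in = Z_0·(Z_L + jZ_0·tanβl)/(Z_0 + jZ_L·tanβl)
     = 50·(160 + j328)/(50 + j1050)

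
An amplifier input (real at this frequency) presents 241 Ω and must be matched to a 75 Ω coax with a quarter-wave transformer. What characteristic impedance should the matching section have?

Z_qwt ≈ 134 Ω

Z_qwt = √(Z_0·R_L) = √(75 × 241) = √18080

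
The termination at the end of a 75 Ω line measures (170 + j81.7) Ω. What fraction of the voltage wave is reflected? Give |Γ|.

Γ = (Z_L − Z_0)/(Z_L + Z_0) = (95 + j81.7)/(245 + j81.7)
|Γ| = 125/258

|Γ| ≈ 0.485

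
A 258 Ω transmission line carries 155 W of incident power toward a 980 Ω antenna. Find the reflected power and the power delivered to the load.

Γ = (980 − 258)/(980 + 258) = 0.583
|Γ|² = 0.34
P_refl = |Γ|²·P_inc = 52.7 W, P_del = (1 − |Γ|²)·P_inc = 102 W

P_reflected ≈ 52.7 W; P_delivered ≈ 102 W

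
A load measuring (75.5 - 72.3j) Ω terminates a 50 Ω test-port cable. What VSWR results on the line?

Γ = (Z_L − Z_0)/(Z_L + Z_0) = (25.5 − j72.3)/(125.5 − j72.3)
|Γ| = 76.7/145 = 0.529
VSWR = (1 + |Γ|)/(1 − |Γ|) = 1.53/0.471

VSWR ≈ 3.25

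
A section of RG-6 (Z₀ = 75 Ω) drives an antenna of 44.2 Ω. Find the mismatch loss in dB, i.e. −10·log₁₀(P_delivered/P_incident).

mismatch loss ≈ 0.3 dB

Γ = (44.2 − 75)/(44.2 + 75) = -0.258
|Γ|² = 0.0668, so P_del/P_inc = 1 − |Γ|² = 0.933
ML = −10·log₁₀(1 − |Γ|²)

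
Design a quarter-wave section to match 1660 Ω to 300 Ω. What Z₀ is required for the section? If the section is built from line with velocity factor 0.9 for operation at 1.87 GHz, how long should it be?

Z_qwt = √(Z_0·R_L) = √(300 × 1660) = √498000
λ = 0.9·c/f = 0.144 m, so l = λ/4 = 0.0361 m

Z_qwt ≈ 706 Ω; length ≈ 3.61 cm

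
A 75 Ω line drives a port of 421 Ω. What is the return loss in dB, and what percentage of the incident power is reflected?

Γ = (421 − 75)/(421 + 75) = 0.698
RL = −20·log₁₀(0.698) = 3.13 dB
P_refl/P_inc = |Γ|² = 0.487

RL ≈ 3.13 dB; 48.7% of incident power reflected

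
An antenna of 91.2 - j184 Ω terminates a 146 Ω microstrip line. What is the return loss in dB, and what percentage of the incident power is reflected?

Γ = (-54.8 − j184)/(237.2 − j184), |Γ| = 0.64
RL = −20·log₁₀(0.64) = 3.88 dB
P_refl/P_inc = |Γ|² = 0.409

RL ≈ 3.88 dB; 40.9% of incident power reflected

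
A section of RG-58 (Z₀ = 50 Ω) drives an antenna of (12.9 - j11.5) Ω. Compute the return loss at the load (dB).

Γ = (-37.1 − j11.5)/(62.9 − j11.5), |Γ| = 0.607
RL = −20·log₁₀|Γ| = −20·log₁₀(0.607)

RL ≈ 4.33 dB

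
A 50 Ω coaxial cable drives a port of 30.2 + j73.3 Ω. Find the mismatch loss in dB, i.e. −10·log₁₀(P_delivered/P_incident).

Γ = (-19.8 + j73.3)/(80.2 + j73.3), |Γ| = 0.699
|Γ|² = 0.488, so P_del/P_inc = 1 − |Γ|² = 0.512
ML = −10·log₁₀(1 − |Γ|²)

mismatch loss ≈ 2.91 dB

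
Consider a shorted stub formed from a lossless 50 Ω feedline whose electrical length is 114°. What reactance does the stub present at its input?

X_in ≈ -112 Ω (capacitive)

tan(βl) = -2.25
For a shorted stub, Z_in = jZ_0·tan(βl)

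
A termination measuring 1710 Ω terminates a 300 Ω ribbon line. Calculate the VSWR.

For a purely resistive load, VSWR = R_L/Z_0 or Z_0/R_L (whichever > 1) = 1710/300

VSWR ≈ 5.7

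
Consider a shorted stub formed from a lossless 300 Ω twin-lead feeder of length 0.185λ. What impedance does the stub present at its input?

Z_in ≈ +j693 Ω

βl = 2π × 0.185 = 66.6°
tan(βl) = 2.31
For a shorted stub, Z_in = jZ_0·tan(βl)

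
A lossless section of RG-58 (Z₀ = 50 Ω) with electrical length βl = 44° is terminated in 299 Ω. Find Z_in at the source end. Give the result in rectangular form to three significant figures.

Z_in ≈ 16.8 − j48.9 Ω

tan(βl) = tan(44°) = 0.966
Z_in = Z_0·(Z_L + jZ_0·tanβl)/(Z_0 + jZ_L·tanβl)
     = 50·(299 + j48.3)/(50 + j289)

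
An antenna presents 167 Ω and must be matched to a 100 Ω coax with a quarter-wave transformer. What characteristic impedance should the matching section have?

Z_qwt = √(Z_0·R_L) = √(100 × 167) = √16700

Z_qwt ≈ 129 Ω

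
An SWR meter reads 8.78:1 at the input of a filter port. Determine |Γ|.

|Γ| = (S − 1)/(S + 1) = (8.78 − 1)/(8.78 + 1) = 7.78/9.78

|Γ| ≈ 0.796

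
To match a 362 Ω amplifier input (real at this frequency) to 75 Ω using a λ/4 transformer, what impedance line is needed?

Z_qwt = √(Z_0·R_L) = √(75 × 362) = √27150

Z_qwt ≈ 165 Ω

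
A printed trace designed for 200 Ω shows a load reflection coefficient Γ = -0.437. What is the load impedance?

Z_L = Z_0·(1 + Γ)/(1 − Γ) = 200·(0.563)/(1.44)

Z_L ≈ 78.4 Ω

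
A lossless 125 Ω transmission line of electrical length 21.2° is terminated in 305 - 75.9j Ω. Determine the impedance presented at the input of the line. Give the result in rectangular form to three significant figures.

tan(βl) = tan(21.2°) = 0.388
Z_in = Z_0·(Z_L + jZ_0·tanβl)/(Z_0 + jZ_L·tanβl)
     = 125·(305 − j27.4)/(154 + j118)

Z_in ≈ 145 − j133 Ω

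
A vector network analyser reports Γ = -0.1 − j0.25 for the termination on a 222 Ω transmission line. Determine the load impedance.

Z_L ≈ 162 − j87.2 Ω

Z_L = Z_0·(1 + Γ)/(1 − Γ) = 222·(0.9 − j0.25)/(1.1 + j0.25)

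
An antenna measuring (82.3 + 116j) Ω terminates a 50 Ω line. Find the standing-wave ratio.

VSWR ≈ 5.34

Γ = (Z_L − Z_0)/(Z_L + Z_0) = (32.3 + j116)/(132.3 + j116)
|Γ| = 120/176 = 0.684
VSWR = (1 + |Γ|)/(1 − |Γ|) = 1.68/0.316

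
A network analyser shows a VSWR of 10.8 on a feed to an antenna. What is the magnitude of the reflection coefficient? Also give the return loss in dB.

|Γ| ≈ 0.831; return loss ≈ 1.61 dB

|Γ| = (S − 1)/(S + 1) = (10.8 − 1)/(10.8 + 1) = 9.8/11.8
RL = −20·log₁₀|Γ| = −20·log₁₀(0.831)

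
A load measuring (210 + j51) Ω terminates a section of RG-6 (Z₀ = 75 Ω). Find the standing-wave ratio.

VSWR ≈ 2.99

Γ = (Z_L − Z_0)/(Z_L + Z_0) = (135 + j51)/(285 + j51)
|Γ| = 144/290 = 0.498
VSWR = (1 + |Γ|)/(1 − |Γ|) = 1.5/0.502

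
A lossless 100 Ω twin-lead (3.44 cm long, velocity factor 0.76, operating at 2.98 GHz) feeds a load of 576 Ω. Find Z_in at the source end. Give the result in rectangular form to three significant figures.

Z_in ≈ 140 + j231 Ω

λ = v/f = 0.76·c / 2.98 GHz = 0.0765 m
βl = 2π·l/λ = 2π × 0.45 = 162°
tan(βl) = tan(162°) = -0.328
Z_in = Z_0·(Z_L + jZ_0·tanβl)/(Z_0 + jZ_L·tanβl)
     = 100·(576 − j32.8)/(100 − j189)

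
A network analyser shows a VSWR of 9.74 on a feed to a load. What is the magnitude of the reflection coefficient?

|Γ| = (S − 1)/(S + 1) = (9.74 − 1)/(9.74 + 1) = 8.74/10.7

|Γ| ≈ 0.814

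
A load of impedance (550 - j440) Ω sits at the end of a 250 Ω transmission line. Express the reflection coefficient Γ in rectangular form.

Γ ≈ 0.52 − j0.264

Γ = (Z_L − Z_0)/(Z_L + Z_0) = (300 − j440)/(800 − j440)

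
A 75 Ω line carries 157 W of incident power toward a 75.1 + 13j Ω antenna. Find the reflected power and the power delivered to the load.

|Γ| = |(0.1 + j13)/(150.1 + j13)| = 0.0863
|Γ|² = 0.00745
P_refl = |Γ|²·P_inc = 1.17 W, P_del = (1 − |Γ|²)·P_inc = 156 W

P_reflected ≈ 1.17 W; P_delivered ≈ 156 W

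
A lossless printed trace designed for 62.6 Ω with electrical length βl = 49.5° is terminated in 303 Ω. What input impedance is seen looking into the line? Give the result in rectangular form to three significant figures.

Z_in ≈ 21.7 − j49.6 Ω

tan(βl) = tan(49.5°) = 1.17
Z_in = Z_0·(Z_L + jZ_0·tanβl)/(Z_0 + jZ_L·tanβl)
     = 62.6·(303 + j73.3)/(62.6 + j355)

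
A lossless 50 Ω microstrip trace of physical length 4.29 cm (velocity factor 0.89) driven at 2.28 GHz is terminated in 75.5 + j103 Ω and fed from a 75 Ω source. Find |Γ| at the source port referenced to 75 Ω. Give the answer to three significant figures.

λ = v/f = 0.89·c / 2.28 GHz = 0.117 m
βl = 2π·l/λ = 2π × 0.366 = 132°
tan(βl) = -1.12
Z_in = Z_0·(Z_L + jZ_0·tanβl)/(Z_0 + jZ_L·tanβl) = 12.4 + j20.6 Ω
Γ_s = (Z_in − Z_s)/(Z_in + Z_s) = (-62.6 + j20.6)/(87.4 + j20.6), |Γ_s| = 0.735

|Γ| ≈ 0.735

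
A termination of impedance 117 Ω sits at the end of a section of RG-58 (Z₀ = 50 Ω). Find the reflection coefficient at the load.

Γ = 0.401

Γ = (Z_L − Z_0)/(Z_L + Z_0) = (117 − 50)/(117 + 50) = 67/167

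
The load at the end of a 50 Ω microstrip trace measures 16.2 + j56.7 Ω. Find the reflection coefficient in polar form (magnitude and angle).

Γ ≈ 0.757 ∠ 80.2°

Γ = (Z_L − Z_0)/(Z_L + Z_0) = (-33.8 + j56.7)/(66.2 + j56.7)
|Γ| = 66/87.2 = 0.757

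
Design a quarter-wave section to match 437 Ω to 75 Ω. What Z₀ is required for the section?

Z_qwt ≈ 181 Ω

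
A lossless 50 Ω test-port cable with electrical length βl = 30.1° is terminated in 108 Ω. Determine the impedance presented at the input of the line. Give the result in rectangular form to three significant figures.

Z_in ≈ 56.2 − j41.4 Ω

tan(βl) = tan(30.1°) = 0.58
Z_in = Z_0·(Z_L + jZ_0·tanβl)/(Z_0 + jZ_L·tanβl)
     = 50·(108 + j29)/(50 + j62.6)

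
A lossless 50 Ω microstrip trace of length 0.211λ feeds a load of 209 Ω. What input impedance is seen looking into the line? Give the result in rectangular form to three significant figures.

Z_in ≈ 12.7 − j11.7 Ω

βl = 2π × 0.211 = 76°
tan(βl) = tan(76°) = 4
Z_in = Z_0·(Z_L + jZ_0·tanβl)/(Z_0 + jZ_L·tanβl)
     = 50·(209 + j200)/(50 + j836)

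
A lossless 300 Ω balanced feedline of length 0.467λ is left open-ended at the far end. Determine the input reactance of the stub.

X_in ≈ 1430 Ω (inductive)

βl = 2π × 0.467 = 168°
tan(βl) = -0.21
For an open-ended stub, Z_in = −jZ_0·cot(βl) = −jZ_0/tan(βl)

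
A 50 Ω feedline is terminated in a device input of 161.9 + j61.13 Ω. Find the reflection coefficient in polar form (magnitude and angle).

Γ = (Z_L − Z_0)/(Z_L + Z_0) = (111.9 + j61.13)/(211.9 + j61.13)
|Γ| = 128/221 = 0.578

Γ ≈ 0.578 ∠ 12.6°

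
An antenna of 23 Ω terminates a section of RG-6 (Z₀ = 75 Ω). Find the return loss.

RL ≈ 5.5 dB

Γ = (23 − 75)/(23 + 75) = -0.531
RL = −20·log₁₀|Γ| = −20·log₁₀(0.531)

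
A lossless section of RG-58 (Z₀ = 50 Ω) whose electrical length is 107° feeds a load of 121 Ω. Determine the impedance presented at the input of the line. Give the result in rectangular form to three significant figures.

Z_in ≈ 22.2 + j12.5 Ω

tan(βl) = tan(107°) = -3.27
Z_in = Z_0·(Z_L + jZ_0·tanβl)/(Z_0 + jZ_L·tanβl)
     = 50·(121 − j164)/(50 − j396)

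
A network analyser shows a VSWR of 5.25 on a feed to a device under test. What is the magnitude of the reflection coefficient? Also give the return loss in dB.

|Γ| = (S − 1)/(S + 1) = (5.25 − 1)/(5.25 + 1) = 4.25/6.25
RL = −20·log₁₀|Γ| = −20·log₁₀(0.68)

|Γ| ≈ 0.68; return loss ≈ 3.35 dB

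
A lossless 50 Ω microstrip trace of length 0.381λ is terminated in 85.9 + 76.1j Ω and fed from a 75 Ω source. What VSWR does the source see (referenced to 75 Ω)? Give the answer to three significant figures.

VSWR ≈ 4.38

βl = 2π × 0.381 = 137°
tan(βl) = -0.927
Z_in = Z_0·(Z_L + jZ_0·tanβl)/(Z_0 + jZ_L·tanβl) = 19.1 + j25 Ω
Γ_s = (Z_in − Z_s)/(Z_in + Z_s) = (-55.9 + j25)/(94.1 + j25), |Γ_s| = 0.628
VSWR = (1 + |Γ_s|)/(1 − |Γ_s|)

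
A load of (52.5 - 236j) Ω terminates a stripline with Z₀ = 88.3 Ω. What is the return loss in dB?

Γ = (-35.8 − j236)/(140.8 − j236), |Γ| = 0.869
RL = −20·log₁₀|Γ| = −20·log₁₀(0.869)

RL ≈ 1.22 dB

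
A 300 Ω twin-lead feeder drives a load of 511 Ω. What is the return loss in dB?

Γ = (511 − 300)/(511 + 300) = 0.26
RL = −20·log₁₀|Γ| = −20·log₁₀(0.26)

RL ≈ 11.7 dB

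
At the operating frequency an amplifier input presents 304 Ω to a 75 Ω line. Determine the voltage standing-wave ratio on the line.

VSWR ≈ 4.05

Γ = (304 − 75)/(304 + 75) = 0.604
VSWR = (1 + 0.604)/(1 − 0.604)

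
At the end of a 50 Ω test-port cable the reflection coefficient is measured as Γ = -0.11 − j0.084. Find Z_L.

Z_L ≈ 39.6 − j6.78 Ω

Z_L = Z_0·(1 + Γ)/(1 − Γ) = 50·(0.89 − j0.084)/(1.11 + j0.084)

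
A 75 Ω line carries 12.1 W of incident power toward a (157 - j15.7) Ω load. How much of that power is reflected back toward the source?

P_reflected ≈ 1.56 W

|Γ| = |(82 − j15.7)/(232 − j15.7)| = 0.359
|Γ|² = 0.129
P_refl = |Γ|²·P_inc = 1.56 W, P_del = (1 − |Γ|²)·P_inc = 10.5 W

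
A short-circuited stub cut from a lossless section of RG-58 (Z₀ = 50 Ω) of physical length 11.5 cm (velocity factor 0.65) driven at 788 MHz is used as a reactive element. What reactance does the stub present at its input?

λ = v/f = 0.65·c / 788 MHz = 0.247 m
βl = 2π·l/λ = 2π × 0.465 = 167°
tan(βl) = -0.225
For a short-circuited stub, Z_in = jZ_0·tan(βl)

X_in ≈ -11.3 Ω (capacitive)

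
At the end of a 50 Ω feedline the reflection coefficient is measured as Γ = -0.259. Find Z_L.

Z_L = Z_0·(1 + Γ)/(1 − Γ) = 50·(0.741)/(1.26)

Z_L ≈ 29.4 Ω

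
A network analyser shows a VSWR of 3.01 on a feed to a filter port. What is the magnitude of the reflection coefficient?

|Γ| ≈ 0.501

|Γ| = (S − 1)/(S + 1) = (3.01 − 1)/(3.01 + 1) = 2.01/4.01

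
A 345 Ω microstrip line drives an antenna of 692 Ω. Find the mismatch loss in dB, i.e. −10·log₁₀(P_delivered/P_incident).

Γ = (692 − 345)/(692 + 345) = 0.335
|Γ|² = 0.112, so P_del/P_inc = 1 − |Γ|² = 0.888
ML = −10·log₁₀(1 − |Γ|²)

mismatch loss ≈ 0.516 dB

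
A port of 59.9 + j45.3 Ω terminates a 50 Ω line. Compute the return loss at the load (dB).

RL ≈ 8.18 dB

Γ = (9.9 + j45.3)/(109.9 + j45.3), |Γ| = 0.39
RL = −20·log₁₀|Γ| = −20·log₁₀(0.39)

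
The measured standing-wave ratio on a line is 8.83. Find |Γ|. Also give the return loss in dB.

|Γ| = (S − 1)/(S + 1) = (8.83 − 1)/(8.83 + 1) = 7.83/9.83
RL = −20·log₁₀|Γ| = −20·log₁₀(0.797)

|Γ| ≈ 0.797; return loss ≈ 1.98 dB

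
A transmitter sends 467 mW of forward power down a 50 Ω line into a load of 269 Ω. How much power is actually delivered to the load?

Γ = (269 − 50)/(269 + 50) = 0.687
|Γ|² = 0.471
P_refl = |Γ|²·P_inc = 220 mW, P_del = (1 − |Γ|²)·P_inc = 247 mW

P_delivered ≈ 247 mW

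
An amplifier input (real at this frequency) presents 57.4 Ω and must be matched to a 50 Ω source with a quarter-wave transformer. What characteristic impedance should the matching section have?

Z_qwt ≈ 53.6 Ω

Z_qwt = √(Z_0·R_L) = √(50 × 57.4) = √2870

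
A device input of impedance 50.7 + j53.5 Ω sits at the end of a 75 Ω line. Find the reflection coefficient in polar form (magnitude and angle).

Γ = (Z_L − Z_0)/(Z_L + Z_0) = (-24.3 + j53.5)/(125.7 + j53.5)
|Γ| = 58.8/137 = 0.43

Γ ≈ 0.43 ∠ 91.4°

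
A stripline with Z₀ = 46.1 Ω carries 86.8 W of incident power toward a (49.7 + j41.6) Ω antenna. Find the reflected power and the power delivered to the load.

P_reflected ≈ 13.9 W; P_delivered ≈ 72.9 W

|Γ| = |(3.6 + j41.6)/(95.8 + j41.6)| = 0.4
|Γ|² = 0.16
P_refl = |Γ|²·P_inc = 13.9 W, P_del = (1 − |Γ|²)·P_inc = 72.9 W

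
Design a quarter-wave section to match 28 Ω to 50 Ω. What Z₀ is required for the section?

Z_qwt ≈ 37.4 Ω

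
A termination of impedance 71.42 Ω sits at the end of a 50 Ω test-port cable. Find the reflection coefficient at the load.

Γ = 0.176

Γ = (Z_L − Z_0)/(Z_L + Z_0) = (71.42 − 50)/(71.42 + 50) = 21.42/121.4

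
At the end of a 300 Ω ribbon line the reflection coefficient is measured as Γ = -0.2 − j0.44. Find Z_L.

Z_L ≈ 141 − j162 Ω

Z_L = Z_0·(1 + Γ)/(1 − Γ) = 300·(0.8 − j0.44)/(1.2 + j0.44)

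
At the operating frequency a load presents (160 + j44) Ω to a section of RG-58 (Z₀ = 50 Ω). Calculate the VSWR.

Γ = (Z_L − Z_0)/(Z_L + Z_0) = (110 + j44)/(210 + j44)
|Γ| = 118/215 = 0.552
VSWR = (1 + |Γ|)/(1 − |Γ|) = 1.55/0.448

VSWR ≈ 3.47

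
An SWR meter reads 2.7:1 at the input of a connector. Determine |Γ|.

|Γ| ≈ 0.459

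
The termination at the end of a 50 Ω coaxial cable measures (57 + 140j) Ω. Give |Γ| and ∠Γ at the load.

Γ = (Z_L − Z_0)/(Z_L + Z_0) = (7 + j140)/(107 + j140)
|Γ| = 140/176 = 0.796

Γ ≈ 0.796 ∠ 34.5°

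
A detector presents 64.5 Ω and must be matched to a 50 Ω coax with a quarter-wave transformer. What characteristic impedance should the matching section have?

Z_qwt ≈ 56.8 Ω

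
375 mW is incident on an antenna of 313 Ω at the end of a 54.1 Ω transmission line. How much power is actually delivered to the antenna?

Γ = (313 − 54.1)/(313 + 54.1) = 0.705
|Γ|² = 0.497
P_refl = |Γ|²·P_inc = 187 mW, P_del = (1 − |Γ|²)·P_inc = 188 mW

P_delivered ≈ 188 mW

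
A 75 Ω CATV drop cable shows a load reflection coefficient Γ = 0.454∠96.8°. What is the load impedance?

Z_L = Z_0·(1 + Γ)/(1 − Γ) = 75·(0.946 + j0.451)/(1.05 − j0.451)

Z_L ≈ 45.3 + j51.5 Ω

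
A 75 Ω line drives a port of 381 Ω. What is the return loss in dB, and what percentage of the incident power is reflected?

Γ = (381 − 75)/(381 + 75) = 0.671
RL = −20·log₁₀(0.671) = 3.46 dB
P_refl/P_inc = |Γ|² = 0.45

RL ≈ 3.46 dB; 45% of incident power reflected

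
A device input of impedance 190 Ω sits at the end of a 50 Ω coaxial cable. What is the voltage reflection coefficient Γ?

Γ = (Z_L − Z_0)/(Z_L + Z_0) = (190 − 50)/(190 + 50) = 140/240

Γ = 0.583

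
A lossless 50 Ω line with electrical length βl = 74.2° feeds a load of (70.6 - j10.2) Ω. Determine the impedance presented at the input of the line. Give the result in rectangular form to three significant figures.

Z_in ≈ 34.2 − j2.36 Ω

tan(βl) = tan(74.2°) = 3.53
Z_in = Z_0·(Z_L + jZ_0·tanβl)/(Z_0 + jZ_L·tanβl)
     = 50·(70.6 + j166)/(86 + j249)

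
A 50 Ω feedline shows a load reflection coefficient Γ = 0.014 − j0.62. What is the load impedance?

Z_L = Z_0·(1 + Γ)/(1 − Γ) = 50·(1.01 − j0.62)/(0.986 + j0.62)

Z_L ≈ 22.7 − j45.7 Ω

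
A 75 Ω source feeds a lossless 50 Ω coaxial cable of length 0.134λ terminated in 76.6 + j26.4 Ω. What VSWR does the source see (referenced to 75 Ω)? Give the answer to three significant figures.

VSWR ≈ 1.76

βl = 2π × 0.134 = 48.2°
tan(βl) = 1.12
Z_in = Z_0·(Z_L + jZ_0·tanβl)/(Z_0 + jZ_L·tanβl) = 55.5 − j31.4 Ω
Γ_s = (Z_in − Z_s)/(Z_in + Z_s) = (-19.5 − j31.4)/(131 − j31.4), |Γ_s| = 0.275
VSWR = (1 + |Γ_s|)/(1 − |Γ_s|)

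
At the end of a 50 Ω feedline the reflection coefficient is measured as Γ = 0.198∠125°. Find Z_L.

Z_L ≈ 37.9 + j12.8 Ω

Z_L = Z_0·(1 + Γ)/(1 − Γ) = 50·(0.886 + j0.162)/(1.11 − j0.162)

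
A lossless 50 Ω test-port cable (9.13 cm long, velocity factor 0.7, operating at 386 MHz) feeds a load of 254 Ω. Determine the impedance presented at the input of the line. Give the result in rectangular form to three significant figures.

λ = v/f = 0.7·c / 386 MHz = 0.544 m
βl = 2π·l/λ = 2π × 0.168 = 60.4°
tan(βl) = tan(60.4°) = 1.76
Z_in = Z_0·(Z_L + jZ_0·tanβl)/(Z_0 + jZ_L·tanβl)
     = 50·(254 + j88.1)/(50 + j447)

Z_in ≈ 12.9 − j27 Ω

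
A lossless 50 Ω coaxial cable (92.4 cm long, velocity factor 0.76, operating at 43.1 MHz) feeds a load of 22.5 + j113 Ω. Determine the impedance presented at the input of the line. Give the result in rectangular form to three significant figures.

λ = v/f = 0.76·c / 43.1 MHz = 5.29 m
βl = 2π·l/λ = 2π × 0.175 = 62.9°
tan(βl) = tan(62.9°) = 1.95
Z_in = Z_0·(Z_L + jZ_0·tanβl)/(Z_0 + jZ_L·tanβl)
     = 50·(22.5 + j211)/(-171 + j43.9)

Z_in ≈ 8.72 − j59.5 Ω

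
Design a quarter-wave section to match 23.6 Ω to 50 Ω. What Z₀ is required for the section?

Z_qwt ≈ 34.4 Ω

Z_qwt = √(Z_0·R_L) = √(50 × 23.6) = √1180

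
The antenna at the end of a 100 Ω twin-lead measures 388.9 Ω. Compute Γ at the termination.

Γ = 0.591

Γ = (Z_L − Z_0)/(Z_L + Z_0) = (388.9 − 100)/(388.9 + 100) = 288.9/488.9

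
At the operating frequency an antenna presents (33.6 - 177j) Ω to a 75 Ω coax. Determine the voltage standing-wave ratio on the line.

VSWR ≈ 15

Γ = (Z_L − Z_0)/(Z_L + Z_0) = (-41.4 − j177)/(108.6 − j177)
|Γ| = 182/208 = 0.875
VSWR = (1 + |Γ|)/(1 − |Γ|) = 1.88/0.125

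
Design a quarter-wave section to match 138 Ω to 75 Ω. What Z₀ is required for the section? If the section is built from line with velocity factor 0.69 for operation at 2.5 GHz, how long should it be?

Z_qwt ≈ 102 Ω; length ≈ 2.07 cm

Z_qwt = √(Z_0·R_L) = √(75 × 138) = √10350
λ = 0.69·c/f = 0.0828 m, so l = λ/4 = 0.0207 m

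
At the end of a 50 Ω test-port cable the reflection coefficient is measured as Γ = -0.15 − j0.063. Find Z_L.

Z_L = Z_0·(1 + Γ)/(1 − Γ) = 50·(0.85 − j0.063)/(1.15 + j0.063)

Z_L ≈ 36.7 − j4.75 Ω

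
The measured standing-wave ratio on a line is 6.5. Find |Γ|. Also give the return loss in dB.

|Γ| = (S − 1)/(S + 1) = (6.5 − 1)/(6.5 + 1) = 5.5/7.5
RL = −20·log₁₀|Γ| = −20·log₁₀(0.733)

|Γ| ≈ 0.733; return loss ≈ 2.69 dB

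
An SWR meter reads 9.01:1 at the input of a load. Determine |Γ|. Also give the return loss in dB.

|Γ| ≈ 0.8; return loss ≈ 1.94 dB

|Γ| = (S − 1)/(S + 1) = (9.01 − 1)/(9.01 + 1) = 8.01/10
RL = −20·log₁₀|Γ| = −20·log₁₀(0.8)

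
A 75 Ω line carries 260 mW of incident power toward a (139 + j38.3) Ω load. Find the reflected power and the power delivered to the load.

P_reflected ≈ 30.6 mW; P_delivered ≈ 229 mW

|Γ| = |(64 + j38.3)/(214 + j38.3)| = 0.343
|Γ|² = 0.118
P_refl = |Γ|²·P_inc = 30.6 mW, P_del = (1 − |Γ|²)·P_inc = 229 mW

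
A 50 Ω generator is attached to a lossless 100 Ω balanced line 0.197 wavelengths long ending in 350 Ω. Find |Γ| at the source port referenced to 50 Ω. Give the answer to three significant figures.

|Γ| ≈ 0.416

βl = 2π × 0.197 = 70.9°
tan(βl) = 2.89
Z_in = Z_0·(Z_L + jZ_0·tanβl)/(Z_0 + jZ_L·tanβl) = 31.7 − j31.5 Ω
Γ_s = (Z_in − Z_s)/(Z_in + Z_s) = (-18.3 − j31.5)/(81.7 − j31.5), |Γ_s| = 0.416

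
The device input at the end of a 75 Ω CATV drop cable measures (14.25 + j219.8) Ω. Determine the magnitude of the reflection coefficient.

Γ = (Z_L − Z_0)/(Z_L + Z_0) = (-60.75 + j219.8)/(89.25 + j219.8)
|Γ| = 228/237

|Γ| ≈ 0.961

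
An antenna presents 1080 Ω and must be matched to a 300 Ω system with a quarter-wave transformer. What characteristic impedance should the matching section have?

Z_qwt = √(Z_0·R_L) = √(300 × 1080) = √324000

Z_qwt ≈ 569 Ω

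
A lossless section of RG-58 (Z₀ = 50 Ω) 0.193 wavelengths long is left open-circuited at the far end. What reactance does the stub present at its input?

βl = 2π × 0.193 = 69.5°
tan(βl) = 2.67
For an open-circuited stub, Z_in = −jZ_0·cot(βl) = −jZ_0/tan(βl)

X_in ≈ -18.7 Ω (capacitive)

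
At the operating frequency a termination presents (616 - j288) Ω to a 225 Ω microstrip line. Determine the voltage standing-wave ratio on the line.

VSWR ≈ 3.41

Γ = (Z_L − Z_0)/(Z_L + Z_0) = (391 − j288)/(841 − j288)
|Γ| = 486/889 = 0.546
VSWR = (1 + |Γ|)/(1 − |Γ|) = 1.55/0.454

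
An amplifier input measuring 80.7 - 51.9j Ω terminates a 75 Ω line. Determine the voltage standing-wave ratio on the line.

VSWR ≈ 1.93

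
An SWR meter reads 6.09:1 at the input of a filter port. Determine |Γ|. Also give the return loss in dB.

|Γ| ≈ 0.718; return loss ≈ 2.88 dB

|Γ| = (S − 1)/(S + 1) = (6.09 − 1)/(6.09 + 1) = 5.09/7.09
RL = −20·log₁₀|Γ| = −20·log₁₀(0.718)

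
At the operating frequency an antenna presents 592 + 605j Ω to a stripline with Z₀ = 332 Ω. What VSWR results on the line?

VSWR ≈ 3.95

Γ = (Z_L − Z_0)/(Z_L + Z_0) = (260 + j605)/(924 + j605)
|Γ| = 659/1100 = 0.596
VSWR = (1 + |Γ|)/(1 − |Γ|) = 1.6/0.404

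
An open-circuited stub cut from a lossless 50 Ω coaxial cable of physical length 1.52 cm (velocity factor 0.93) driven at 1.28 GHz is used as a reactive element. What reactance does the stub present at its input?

λ = v/f = 0.93·c / 1.28 GHz = 0.218 m
βl = 2π·l/λ = 2π × 0.0697 = 25.1°
tan(βl) = 0.469
For an open-circuited stub, Z_in = −jZ_0·cot(βl) = −jZ_0/tan(βl)

X_in ≈ -107 Ω (capacitive)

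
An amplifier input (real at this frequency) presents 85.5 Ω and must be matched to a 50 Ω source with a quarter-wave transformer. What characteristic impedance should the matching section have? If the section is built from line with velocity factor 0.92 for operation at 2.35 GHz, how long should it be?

Z_qwt ≈ 65.4 Ω; length ≈ 2.94 cm

Z_qwt = √(Z_0·R_L) = √(50 × 85.5) = √4275
λ = 0.92·c/f = 0.117 m, so l = λ/4 = 0.0294 m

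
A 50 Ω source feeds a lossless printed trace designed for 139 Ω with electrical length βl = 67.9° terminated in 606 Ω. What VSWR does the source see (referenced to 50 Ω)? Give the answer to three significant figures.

VSWR ≈ 3.32

tan(βl) = 2.46
Z_in = Z_0·(Z_L + jZ_0·tanβl)/(Z_0 + jZ_L·tanβl) = 36.8 − j53 Ω
Γ_s = (Z_in − Z_s)/(Z_in + Z_s) = (-13.2 − j53)/(86.8 − j53), |Γ_s| = 0.537
VSWR = (1 + |Γ_s|)/(1 − |Γ_s|)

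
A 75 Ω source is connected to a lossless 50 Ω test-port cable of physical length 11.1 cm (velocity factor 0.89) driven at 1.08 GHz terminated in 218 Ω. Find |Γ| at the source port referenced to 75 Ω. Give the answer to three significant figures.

|Γ| ≈ 0.534

λ = v/f = 0.89·c / 1.08 GHz = 0.247 m
βl = 2π·l/λ = 2π × 0.449 = 162°
tan(βl) = -0.332
Z_in = Z_0·(Z_L + jZ_0·tanβl)/(Z_0 + jZ_L·tanβl) = 78.2 + j96.6 Ω
Γ_s = (Z_in − Z_s)/(Z_in + Z_s) = (3.2 + j96.6)/(153 + j96.6), |Γ_s| = 0.534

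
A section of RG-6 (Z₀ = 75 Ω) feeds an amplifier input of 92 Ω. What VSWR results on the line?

VSWR ≈ 1.23

Γ = (92 − 75)/(92 + 75) = 0.102
VSWR = (1 + 0.102)/(1 − 0.102)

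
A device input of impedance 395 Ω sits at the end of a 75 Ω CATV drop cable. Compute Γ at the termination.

Γ = 0.681

Γ = (Z_L − Z_0)/(Z_L + Z_0) = (395 − 75)/(395 + 75) = 320/470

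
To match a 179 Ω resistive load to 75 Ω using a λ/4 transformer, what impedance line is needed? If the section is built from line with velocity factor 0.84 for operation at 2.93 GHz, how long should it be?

Z_qwt = √(Z_0·R_L) = √(75 × 179) = √13420
λ = 0.84·c/f = 0.086 m, so l = λ/4 = 0.0215 m

Z_qwt ≈ 116 Ω; length ≈ 2.15 cm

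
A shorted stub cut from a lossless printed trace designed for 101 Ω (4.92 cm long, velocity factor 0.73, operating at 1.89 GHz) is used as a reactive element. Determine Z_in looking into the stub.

Z_in ≈ −j51.8 Ω

λ = v/f = 0.73·c / 1.89 GHz = 0.116 m
βl = 2π·l/λ = 2π × 0.425 = 153°
tan(βl) = -0.513
For a shorted stub, Z_in = jZ_0·tan(βl)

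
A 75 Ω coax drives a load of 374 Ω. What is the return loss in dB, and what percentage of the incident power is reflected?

Γ = (374 − 75)/(374 + 75) = 0.666
RL = −20·log₁₀(0.666) = 3.53 dB
P_refl/P_inc = |Γ|² = 0.443

RL ≈ 3.53 dB; 44.3% of incident power reflected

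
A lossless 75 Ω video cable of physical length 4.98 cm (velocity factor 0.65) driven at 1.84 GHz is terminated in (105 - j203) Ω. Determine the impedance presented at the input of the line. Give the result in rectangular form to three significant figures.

Z_in ≈ 358 − j252 Ω

λ = v/f = 0.65·c / 1.84 GHz = 0.106 m
βl = 2π·l/λ = 2π × 0.47 = 169°
tan(βl) = tan(169°) = -0.191
Z_in = Z_0·(Z_L + jZ_0·tanβl)/(Z_0 + jZ_L·tanβl)
     = 75·(105 − j217)/(36.2 − j20.1)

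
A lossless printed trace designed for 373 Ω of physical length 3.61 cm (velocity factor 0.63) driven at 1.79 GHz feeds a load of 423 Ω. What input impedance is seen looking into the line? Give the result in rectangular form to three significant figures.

Z_in ≈ 352 + j40.6 Ω

λ = v/f = 0.63·c / 1.79 GHz = 0.106 m
βl = 2π·l/λ = 2π × 0.342 = 123°
tan(βl) = tan(123°) = -1.53
Z_in = Z_0·(Z_L + jZ_0·tanβl)/(Z_0 + jZ_L·tanβl)
     = 373·(423 − j573)/(373 − j649)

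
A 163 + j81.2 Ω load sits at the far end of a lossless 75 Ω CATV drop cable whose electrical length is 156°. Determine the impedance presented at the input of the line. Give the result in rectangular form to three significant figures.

tan(βl) = tan(156°) = -0.445
Z_in = Z_0·(Z_L + jZ_0·tanβl)/(Z_0 + jZ_L·tanβl)
     = 75·(163 + j47.8)/(111 − j72.6)

Z_in ≈ 62.3 + j73 Ω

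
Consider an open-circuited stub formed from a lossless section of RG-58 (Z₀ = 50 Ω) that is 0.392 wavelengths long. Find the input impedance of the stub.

Z_in ≈ +j62 Ω

βl = 2π × 0.392 = 141°
tan(βl) = -0.806
For an open-circuited stub, Z_in = −jZ_0·cot(βl) = −jZ_0/tan(βl)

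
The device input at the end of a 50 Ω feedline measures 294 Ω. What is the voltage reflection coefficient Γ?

Γ = 0.709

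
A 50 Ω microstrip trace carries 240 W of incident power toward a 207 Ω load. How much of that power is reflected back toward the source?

Γ = (207 − 50)/(207 + 50) = 0.611
|Γ|² = 0.373
P_refl = |Γ|²·P_inc = 89.6 W, P_del = (1 − |Γ|²)·P_inc = 150 W

P_reflected ≈ 89.6 W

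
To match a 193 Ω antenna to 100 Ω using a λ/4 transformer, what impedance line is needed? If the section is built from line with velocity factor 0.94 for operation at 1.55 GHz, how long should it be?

Z_qwt ≈ 139 Ω; length ≈ 4.55 cm

Z_qwt = √(Z_0·R_L) = √(100 × 193) = √19300
λ = 0.94·c/f = 0.182 m, so l = λ/4 = 0.0455 m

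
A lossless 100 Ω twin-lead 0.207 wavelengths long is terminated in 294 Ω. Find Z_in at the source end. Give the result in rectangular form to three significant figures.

βl = 2π × 0.207 = 74.5°
tan(βl) = tan(74.5°) = 3.61
Z_in = Z_0·(Z_L + jZ_0·tanβl)/(Z_0 + jZ_L·tanβl)
     = 100·(294 + j361)/(100 + j1060)

Z_in ≈ 36.3 − j24.3 Ω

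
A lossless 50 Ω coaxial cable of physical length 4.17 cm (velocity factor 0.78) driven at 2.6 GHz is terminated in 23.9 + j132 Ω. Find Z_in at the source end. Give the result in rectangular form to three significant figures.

λ = v/f = 0.78·c / 2.6 GHz = 0.09 m
βl = 2π·l/λ = 2π × 0.463 = 167°
tan(βl) = tan(167°) = -0.235
Z_in = Z_0·(Z_L + jZ_0·tanβl)/(Z_0 + jZ_L·tanβl)
     = 50·(23.9 + j120)/(81 − j5.61)

Z_in ≈ 9.57 + j74.9 Ω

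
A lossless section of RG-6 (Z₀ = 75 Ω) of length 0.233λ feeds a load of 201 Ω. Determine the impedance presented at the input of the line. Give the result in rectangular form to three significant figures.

βl = 2π × 0.233 = 83.9°
tan(βl) = tan(83.9°) = 9.33
Z_in = Z_0·(Z_L + jZ_0·tanβl)/(Z_0 + jZ_L·tanβl)
     = 75·(201 + j699)/(75 + j1870)

Z_in ≈ 28.3 − j6.91 Ω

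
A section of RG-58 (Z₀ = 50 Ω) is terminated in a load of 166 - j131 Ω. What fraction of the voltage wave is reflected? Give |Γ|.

Γ = (Z_L − Z_0)/(Z_L + Z_0) = (116 − j131)/(216 − j131)
|Γ| = 175/253

|Γ| ≈ 0.693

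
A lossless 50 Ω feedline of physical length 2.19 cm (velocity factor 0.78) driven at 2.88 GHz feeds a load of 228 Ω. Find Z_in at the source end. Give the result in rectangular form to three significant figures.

Z_in ≈ 11.1 + j5.87 Ω

λ = v/f = 0.78·c / 2.88 GHz = 0.0813 m
βl = 2π·l/λ = 2π × 0.27 = 97°
tan(βl) = tan(97°) = -8.1
Z_in = Z_0·(Z_L + jZ_0·tanβl)/(Z_0 + jZ_L·tanβl)
     = 50·(228 − j405)/(50 − j1850)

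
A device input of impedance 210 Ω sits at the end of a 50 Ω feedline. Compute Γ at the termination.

Γ = (Z_L − Z_0)/(Z_L + Z_0) = (210 − 50)/(210 + 50) = 160/260

Γ = 0.615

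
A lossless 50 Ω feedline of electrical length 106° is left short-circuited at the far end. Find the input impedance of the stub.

tan(βl) = -3.49
For a short-circuited stub, Z_in = jZ_0·tan(βl)

Z_in ≈ −j174 Ω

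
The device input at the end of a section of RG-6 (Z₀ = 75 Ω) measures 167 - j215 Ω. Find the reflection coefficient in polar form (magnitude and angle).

Γ = (Z_L − Z_0)/(Z_L + Z_0) = (92 − j215)/(242 − j215)
|Γ| = 234/324 = 0.722

Γ ≈ 0.722 ∠ -25.2°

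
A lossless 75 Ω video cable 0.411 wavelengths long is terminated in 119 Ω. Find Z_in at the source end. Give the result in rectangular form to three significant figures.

βl = 2π × 0.411 = 148°
tan(βl) = tan(148°) = -0.626
Z_in = Z_0·(Z_L + jZ_0·tanβl)/(Z_0 + jZ_L·tanβl)
     = 75·(119 − j46.9)/(75 − j74.5)

Z_in ≈ 83.4 + j35.9 Ω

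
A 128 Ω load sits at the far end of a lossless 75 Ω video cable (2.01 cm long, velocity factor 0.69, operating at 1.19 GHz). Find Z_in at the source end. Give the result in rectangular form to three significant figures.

Z_in ≈ 69.4 − j38.6 Ω

λ = v/f = 0.69·c / 1.19 GHz = 0.174 m
βl = 2π·l/λ = 2π × 0.116 = 41.6°
tan(βl) = tan(41.6°) = 0.888
Z_in = Z_0·(Z_L + jZ_0·tanβl)/(Z_0 + jZ_L·tanβl)
     = 75·(128 + j66.6)/(75 + j114)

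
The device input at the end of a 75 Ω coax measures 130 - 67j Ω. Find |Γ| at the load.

Γ = (Z_L − Z_0)/(Z_L + Z_0) = (55 − j67)/(205 − j67)
|Γ| = 86.7/216

|Γ| ≈ 0.402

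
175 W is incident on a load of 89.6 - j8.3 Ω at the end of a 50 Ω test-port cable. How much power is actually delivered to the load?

P_delivered ≈ 160 W

|Γ| = |(39.6 − j8.3)/(139.6 − j8.3)| = 0.289
|Γ|² = 0.0837
P_refl = |Γ|²·P_inc = 14.6 W, P_del = (1 − |Γ|²)·P_inc = 160 W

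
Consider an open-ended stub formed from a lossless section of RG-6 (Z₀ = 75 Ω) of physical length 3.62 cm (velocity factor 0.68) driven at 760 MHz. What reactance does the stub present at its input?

λ = v/f = 0.68·c / 760 MHz = 0.268 m
βl = 2π·l/λ = 2π × 0.135 = 48.6°
tan(βl) = 1.13
For an open-ended stub, Z_in = −jZ_0·cot(βl) = −jZ_0/tan(βl)

X_in ≈ -66.2 Ω (capacitive)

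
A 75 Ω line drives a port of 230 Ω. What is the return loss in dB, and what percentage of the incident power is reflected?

Γ = (230 − 75)/(230 + 75) = 0.508
RL = −20·log₁₀(0.508) = 5.88 dB
P_refl/P_inc = |Γ|² = 0.258

RL ≈ 5.88 dB; 25.8% of incident power reflected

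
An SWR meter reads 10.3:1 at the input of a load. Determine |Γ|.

|Γ| ≈ 0.823

|Γ| = (S − 1)/(S + 1) = (10.3 − 1)/(10.3 + 1) = 9.3/11.3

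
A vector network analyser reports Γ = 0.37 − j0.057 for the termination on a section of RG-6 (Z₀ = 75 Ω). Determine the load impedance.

Z_L = Z_0·(1 + Γ)/(1 − Γ) = 75·(1.37 − j0.057)/(0.63 + j0.057)

Z_L ≈ 161 − j21.4 Ω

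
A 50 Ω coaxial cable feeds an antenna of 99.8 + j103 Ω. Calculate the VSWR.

VSWR ≈ 4.4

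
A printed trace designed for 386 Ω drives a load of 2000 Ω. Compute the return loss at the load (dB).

Γ = (2000 − 386)/(2000 + 386) = 0.676
RL = −20·log₁₀|Γ| = −20·log₁₀(0.676)

RL ≈ 3.4 dB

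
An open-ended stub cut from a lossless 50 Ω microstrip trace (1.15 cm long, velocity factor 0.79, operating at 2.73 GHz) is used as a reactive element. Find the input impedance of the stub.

λ = v/f = 0.79·c / 2.73 GHz = 0.0868 m
βl = 2π·l/λ = 2π × 0.132 = 47.7°
tan(βl) = 1.1
For an open-ended stub, Z_in = −jZ_0·cot(βl) = −jZ_0/tan(βl)

Z_in ≈ −j45.5 Ω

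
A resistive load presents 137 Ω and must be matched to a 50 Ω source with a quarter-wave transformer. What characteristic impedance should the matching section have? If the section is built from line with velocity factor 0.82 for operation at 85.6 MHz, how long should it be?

Z_qwt = √(Z_0·R_L) = √(50 × 137) = √6850
λ = 0.82·c/f = 2.87 m, so l = λ/4 = 0.718 m

Z_qwt ≈ 82.8 Ω; length ≈ 71.8 cm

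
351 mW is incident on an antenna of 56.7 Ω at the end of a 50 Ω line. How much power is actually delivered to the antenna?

P_delivered ≈ 350 mW

Γ = (56.7 − 50)/(56.7 + 50) = 0.0628
|Γ|² = 0.00394
P_refl = |Γ|²·P_inc = 1.38 mW, P_del = (1 − |Γ|²)·P_inc = 350 mW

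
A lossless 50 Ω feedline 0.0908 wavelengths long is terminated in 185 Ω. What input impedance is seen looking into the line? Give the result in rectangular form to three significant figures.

Z_in ≈ 39.4 − j61.3 Ω

βl = 2π × 0.0908 = 32.7°
tan(βl) = tan(32.7°) = 0.642
Z_in = Z_0·(Z_L + jZ_0·tanβl)/(Z_0 + jZ_L·tanβl)
     = 50·(185 + j32.1)/(50 + j119)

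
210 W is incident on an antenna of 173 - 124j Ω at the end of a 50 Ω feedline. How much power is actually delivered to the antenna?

P_delivered ≈ 112 W

|Γ| = |(123 − j124)/(223 − j124)| = 0.685
|Γ|² = 0.469
P_refl = |Γ|²·P_inc = 98.4 W, P_del = (1 − |Γ|²)·P_inc = 112 W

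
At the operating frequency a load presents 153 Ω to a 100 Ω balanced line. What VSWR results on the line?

For a purely resistive load, VSWR = R_L/Z_0 or Z_0/R_L (whichever > 1) = 153/100

VSWR ≈ 1.53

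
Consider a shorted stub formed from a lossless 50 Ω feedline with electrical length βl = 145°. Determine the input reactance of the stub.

X_in ≈ -35 Ω (capacitive)

tan(βl) = -0.7
For a shorted stub, Z_in = jZ_0·tan(βl)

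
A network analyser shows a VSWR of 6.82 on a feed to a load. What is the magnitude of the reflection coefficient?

|Γ| ≈ 0.744

|Γ| = (S − 1)/(S + 1) = (6.82 − 1)/(6.82 + 1) = 5.82/7.82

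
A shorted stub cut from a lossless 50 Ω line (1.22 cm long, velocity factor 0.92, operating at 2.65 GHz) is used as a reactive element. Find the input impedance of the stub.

λ = v/f = 0.92·c / 2.65 GHz = 0.104 m
βl = 2π·l/λ = 2π × 0.117 = 42.2°
tan(βl) = 0.906
For a shorted stub, Z_in = jZ_0·tan(βl)

Z_in ≈ +j45.3 Ω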